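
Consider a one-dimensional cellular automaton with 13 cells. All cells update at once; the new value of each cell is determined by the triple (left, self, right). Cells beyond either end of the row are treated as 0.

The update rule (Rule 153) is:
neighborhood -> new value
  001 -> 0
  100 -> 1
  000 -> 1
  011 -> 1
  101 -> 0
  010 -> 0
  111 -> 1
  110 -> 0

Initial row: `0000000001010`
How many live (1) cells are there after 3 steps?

10

1111111100001
1111111011100
1111110011011
count of 1: 10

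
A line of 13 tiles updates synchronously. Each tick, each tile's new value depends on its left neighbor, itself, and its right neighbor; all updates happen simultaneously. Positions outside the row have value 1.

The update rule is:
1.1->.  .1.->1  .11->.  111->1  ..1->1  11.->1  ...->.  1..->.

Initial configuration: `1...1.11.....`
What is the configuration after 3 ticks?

1.1.1..1..11.

tick 1: 1..11..1....1
tick 2: 1.1.1.11...1.
tick 3: 1.1.1..1..11.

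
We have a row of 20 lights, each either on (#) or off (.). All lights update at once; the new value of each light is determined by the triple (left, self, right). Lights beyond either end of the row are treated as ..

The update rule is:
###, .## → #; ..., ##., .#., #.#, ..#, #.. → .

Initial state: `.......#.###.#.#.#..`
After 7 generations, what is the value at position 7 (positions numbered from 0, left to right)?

.........##.........
.........#..........
....................
....................  (fixed point — unchanged through generation 7)
position 7 holds .

.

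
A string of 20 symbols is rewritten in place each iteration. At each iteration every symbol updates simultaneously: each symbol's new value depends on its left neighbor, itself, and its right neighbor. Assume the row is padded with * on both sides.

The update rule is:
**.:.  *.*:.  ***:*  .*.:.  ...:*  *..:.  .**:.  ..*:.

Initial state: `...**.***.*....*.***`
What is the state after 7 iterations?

iteration 1: .*.....*....**....**
iteration 2: ...***...**....**..*
iteration 3: .*..*..*....**......
iteration 4: .........**....****.
iteration 5: .*******....**..**..
iteration 6: ..*****..**.........
iteration 7: ...***......*******.

...***......*******.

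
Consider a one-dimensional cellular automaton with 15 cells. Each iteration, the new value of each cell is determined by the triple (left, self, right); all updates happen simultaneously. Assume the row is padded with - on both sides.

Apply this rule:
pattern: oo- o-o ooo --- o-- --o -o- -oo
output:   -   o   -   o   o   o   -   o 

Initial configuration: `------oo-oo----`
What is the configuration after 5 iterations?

o-ooooooo-oo-oo

ooooooo-oo-oooo
o------oo-oo---
-ooooooo-oo-ooo
oo------oo-oo--
o-ooooooo-oo-oo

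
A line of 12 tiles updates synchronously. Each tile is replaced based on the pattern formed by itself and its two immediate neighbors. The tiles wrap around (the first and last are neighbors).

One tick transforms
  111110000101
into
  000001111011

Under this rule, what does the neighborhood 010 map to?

At position 9 the neighborhood is 010; the next row has 0 there.

0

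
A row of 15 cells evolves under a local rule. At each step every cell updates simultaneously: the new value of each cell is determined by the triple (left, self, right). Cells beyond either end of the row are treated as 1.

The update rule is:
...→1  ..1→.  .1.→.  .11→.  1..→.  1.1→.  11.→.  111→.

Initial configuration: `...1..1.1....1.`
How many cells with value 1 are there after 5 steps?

step 1: .1........11...
step 2: ...111111....1.
step 3: .1........11...  (repeats step 1; period 2)
step 5: .1........11...
count of 1: 3

3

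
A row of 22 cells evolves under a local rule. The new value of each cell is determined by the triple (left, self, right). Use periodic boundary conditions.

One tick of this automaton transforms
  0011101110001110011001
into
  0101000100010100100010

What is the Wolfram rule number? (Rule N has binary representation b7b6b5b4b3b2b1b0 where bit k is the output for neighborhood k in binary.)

position 3: 111 → 1  (bit 7 = 1)
position 4: 110 → 0  (bit 6 = 0)
position 5: 101 → 0  (bit 5 = 0)
position 0: 100 → 0  (bit 4 = 0)
position 2: 011 → 0  (bit 3 = 0)
position 21: 010 → 0  (bit 2 = 0)
position 1: 001 → 1  (bit 1 = 1)
position 10: 000 → 0  (bit 0 = 0)
bits b7..b0 = 10000010 = 130

130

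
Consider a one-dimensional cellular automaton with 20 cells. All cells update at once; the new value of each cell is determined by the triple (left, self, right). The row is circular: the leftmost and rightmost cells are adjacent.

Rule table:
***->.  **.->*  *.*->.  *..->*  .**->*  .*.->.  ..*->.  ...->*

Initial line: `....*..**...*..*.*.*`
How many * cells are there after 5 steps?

11

***..*.****..*......
*.**...*..**..*****.
..****..*.***.*...*.
*.*..**...*.*..**..*
*..*.****....*.***.*
count of *: 11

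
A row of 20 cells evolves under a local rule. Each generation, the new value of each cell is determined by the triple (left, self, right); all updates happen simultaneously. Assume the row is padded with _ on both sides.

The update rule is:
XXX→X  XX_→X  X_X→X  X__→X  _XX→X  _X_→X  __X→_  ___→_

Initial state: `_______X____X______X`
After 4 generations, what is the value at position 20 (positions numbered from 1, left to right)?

_______XX___XX_____X
_______XXX__XXX____X
_______XXXX_XXXX___X
_______XXXXXXXXXX__X
position 20 holds X

X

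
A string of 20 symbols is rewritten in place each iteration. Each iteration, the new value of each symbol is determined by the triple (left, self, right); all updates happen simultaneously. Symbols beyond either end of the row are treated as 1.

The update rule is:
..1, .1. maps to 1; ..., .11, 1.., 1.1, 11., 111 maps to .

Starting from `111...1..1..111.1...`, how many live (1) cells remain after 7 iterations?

.....11.11.1....1..1
....1......1...11.1.
...11.....11..1...1.
..1......1...11..11.
.11.....11..1...1...
.......1...11..11..1
......11..1...1...1.
count of 1: 5

5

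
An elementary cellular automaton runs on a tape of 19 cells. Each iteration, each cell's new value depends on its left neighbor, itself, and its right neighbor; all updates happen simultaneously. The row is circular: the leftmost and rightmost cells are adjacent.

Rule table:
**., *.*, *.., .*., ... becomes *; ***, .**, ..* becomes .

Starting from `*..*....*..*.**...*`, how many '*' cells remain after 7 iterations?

11

**.****.**.**.***..
.**...**.**.**..**.
..***..**.**.**..**
*...**..**.**.**..*
***..**..**.**.**..
..**..**..**.**.**.
*..**..**..**.**.**
count of *: 11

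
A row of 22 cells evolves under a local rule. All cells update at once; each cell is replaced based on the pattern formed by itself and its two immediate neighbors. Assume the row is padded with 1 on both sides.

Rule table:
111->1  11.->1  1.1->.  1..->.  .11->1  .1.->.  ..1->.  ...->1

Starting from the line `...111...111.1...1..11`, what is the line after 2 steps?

.1.111.1.111...1....11
...111...111.1...11.11

...111...111.1...11.11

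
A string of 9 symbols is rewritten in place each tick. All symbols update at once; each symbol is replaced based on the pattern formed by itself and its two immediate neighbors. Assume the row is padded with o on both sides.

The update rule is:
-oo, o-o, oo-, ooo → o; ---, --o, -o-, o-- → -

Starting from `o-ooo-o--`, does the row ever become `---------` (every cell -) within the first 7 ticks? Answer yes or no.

no

tick 1: oooooo---
tick 2: oooooo---  (fixed point — unchanged through tick 7)
tick 7 is oooooo---, still not uniform -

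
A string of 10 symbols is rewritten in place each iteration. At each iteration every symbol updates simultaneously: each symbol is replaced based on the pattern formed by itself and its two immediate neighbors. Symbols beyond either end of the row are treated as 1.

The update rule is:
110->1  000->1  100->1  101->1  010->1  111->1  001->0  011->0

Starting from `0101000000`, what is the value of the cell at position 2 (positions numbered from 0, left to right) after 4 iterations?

1

1111111110
1111111111
1111111111  (fixed point — unchanged through iteration 4)
position 2 holds 1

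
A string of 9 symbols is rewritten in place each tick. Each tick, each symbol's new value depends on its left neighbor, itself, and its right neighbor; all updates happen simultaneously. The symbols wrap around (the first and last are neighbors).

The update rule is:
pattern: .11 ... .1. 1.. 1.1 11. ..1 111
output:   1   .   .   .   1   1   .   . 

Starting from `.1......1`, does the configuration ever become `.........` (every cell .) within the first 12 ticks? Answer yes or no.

1........
.........
all cells are . at tick 2

yes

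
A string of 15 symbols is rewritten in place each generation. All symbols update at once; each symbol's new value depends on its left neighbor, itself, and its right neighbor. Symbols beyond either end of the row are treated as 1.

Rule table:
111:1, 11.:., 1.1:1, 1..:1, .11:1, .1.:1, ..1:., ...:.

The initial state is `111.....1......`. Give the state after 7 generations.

.111.111.111.11

11.1....11.....
1.111...1.1....
.111.1..1111...
111.111.111.1..
11.111.111.111.
1.111.111.111.1
.111.111.111.11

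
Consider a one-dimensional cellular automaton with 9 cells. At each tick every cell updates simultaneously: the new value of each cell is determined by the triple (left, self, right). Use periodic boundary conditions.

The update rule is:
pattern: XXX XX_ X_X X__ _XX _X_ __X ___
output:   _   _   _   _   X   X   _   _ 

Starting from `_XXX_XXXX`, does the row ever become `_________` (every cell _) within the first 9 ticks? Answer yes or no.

no

_X___X___
_X___X___  (fixed point — unchanged through tick 9)
tick 9 is _X___X___, still not uniform _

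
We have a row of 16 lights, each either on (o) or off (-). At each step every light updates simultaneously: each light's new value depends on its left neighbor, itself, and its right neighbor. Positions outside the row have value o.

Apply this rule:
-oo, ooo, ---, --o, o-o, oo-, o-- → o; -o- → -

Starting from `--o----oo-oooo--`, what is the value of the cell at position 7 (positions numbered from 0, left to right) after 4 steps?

oo-ooooooooooooo
oooooooooooooooo
oooooooooooooooo  (fixed point — unchanged through step 4)
position 7 holds o

o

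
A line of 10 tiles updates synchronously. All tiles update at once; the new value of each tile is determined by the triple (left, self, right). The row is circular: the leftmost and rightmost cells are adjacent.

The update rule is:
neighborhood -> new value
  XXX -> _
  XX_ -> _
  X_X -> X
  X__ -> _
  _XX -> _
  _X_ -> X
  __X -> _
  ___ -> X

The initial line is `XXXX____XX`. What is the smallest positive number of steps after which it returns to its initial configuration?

2

step 1: _____XX___
step 2: XXXX____XX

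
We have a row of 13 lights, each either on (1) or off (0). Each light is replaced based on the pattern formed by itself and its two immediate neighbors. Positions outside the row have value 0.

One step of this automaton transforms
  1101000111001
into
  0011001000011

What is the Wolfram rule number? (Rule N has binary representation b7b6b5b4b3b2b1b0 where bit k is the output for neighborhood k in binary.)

position 8: 111 → 0  (bit 7 = 0)
position 1: 110 → 0  (bit 6 = 0)
position 2: 101 → 1  (bit 5 = 1)
position 4: 100 → 0  (bit 4 = 0)
position 0: 011 → 0  (bit 3 = 0)
position 3: 010 → 1  (bit 2 = 1)
position 6: 001 → 1  (bit 1 = 1)
position 5: 000 → 0  (bit 0 = 0)
bits b7..b0 = 00100110 = 38

38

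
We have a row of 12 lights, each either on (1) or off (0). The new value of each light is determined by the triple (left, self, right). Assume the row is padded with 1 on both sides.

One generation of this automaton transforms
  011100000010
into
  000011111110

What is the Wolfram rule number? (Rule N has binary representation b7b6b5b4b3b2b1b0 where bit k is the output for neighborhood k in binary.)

23

position 2: 111 → 0  (bit 7 = 0)
position 3: 110 → 0  (bit 6 = 0)
position 0: 101 → 0  (bit 5 = 0)
position 4: 100 → 1  (bit 4 = 1)
position 1: 011 → 0  (bit 3 = 0)
position 10: 010 → 1  (bit 2 = 1)
position 9: 001 → 1  (bit 1 = 1)
position 5: 000 → 1  (bit 0 = 1)
bits b7..b0 = 00010111 = 23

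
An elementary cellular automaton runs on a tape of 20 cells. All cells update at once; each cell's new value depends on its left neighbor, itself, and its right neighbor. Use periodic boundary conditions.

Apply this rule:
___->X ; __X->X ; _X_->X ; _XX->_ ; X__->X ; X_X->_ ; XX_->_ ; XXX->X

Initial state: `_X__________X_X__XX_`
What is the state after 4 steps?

X_XXXXXXXX___XX_XXXX

XXXXXXXXXXXXX_XXX__X
XXXXXXXXXXXX___X_XX_
_XXXXXXXXXX_XXXX____
X_XXXXXXXX___XX_XXXX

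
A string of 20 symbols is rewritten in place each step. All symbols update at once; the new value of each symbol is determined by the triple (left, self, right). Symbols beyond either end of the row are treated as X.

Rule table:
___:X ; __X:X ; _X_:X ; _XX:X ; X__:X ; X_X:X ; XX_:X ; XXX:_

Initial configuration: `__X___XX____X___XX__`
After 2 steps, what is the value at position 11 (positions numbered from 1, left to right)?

XXXXXXXXXXXXXXXXXXXX
____________________
position 11 holds _

_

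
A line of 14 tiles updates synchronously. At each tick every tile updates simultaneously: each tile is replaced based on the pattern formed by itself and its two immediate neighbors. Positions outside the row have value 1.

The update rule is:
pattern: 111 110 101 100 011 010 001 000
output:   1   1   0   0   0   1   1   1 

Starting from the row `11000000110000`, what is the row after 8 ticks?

11010101010100

11011111010111
11001111010011
11010111010101
11010011010100
11010101010101
11010101010100
11010101010101  (repeats tick 5; period 2)
tick 8: 11010101010100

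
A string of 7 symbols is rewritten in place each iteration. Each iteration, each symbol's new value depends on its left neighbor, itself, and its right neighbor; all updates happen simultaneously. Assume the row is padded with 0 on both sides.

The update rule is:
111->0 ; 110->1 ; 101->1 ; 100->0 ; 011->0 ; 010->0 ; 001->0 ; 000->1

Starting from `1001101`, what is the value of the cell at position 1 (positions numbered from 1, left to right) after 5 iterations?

0

0000110
1110010
0010000
1000111
0010001
position 1 holds 0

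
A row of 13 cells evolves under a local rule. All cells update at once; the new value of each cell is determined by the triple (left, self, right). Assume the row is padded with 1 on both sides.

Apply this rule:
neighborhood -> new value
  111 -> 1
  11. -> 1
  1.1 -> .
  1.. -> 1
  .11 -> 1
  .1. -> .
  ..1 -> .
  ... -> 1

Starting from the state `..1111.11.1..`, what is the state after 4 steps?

1.1111.11..1.
1.1111.111...
1.1111.11111.
1.1111.11111.

1.1111.11111.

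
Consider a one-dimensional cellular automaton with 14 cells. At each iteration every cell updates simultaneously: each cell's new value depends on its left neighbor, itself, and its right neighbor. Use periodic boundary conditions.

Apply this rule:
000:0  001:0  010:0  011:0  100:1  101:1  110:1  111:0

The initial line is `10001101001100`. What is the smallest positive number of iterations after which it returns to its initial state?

14

01000110100110
00100011010011
10010001101001
11001000110100
01100100011010
00110010001101
10011001000110
01001100100011
10100110010001
11010011001000
01101001100100
00110100110010
00011010011001
10001101001100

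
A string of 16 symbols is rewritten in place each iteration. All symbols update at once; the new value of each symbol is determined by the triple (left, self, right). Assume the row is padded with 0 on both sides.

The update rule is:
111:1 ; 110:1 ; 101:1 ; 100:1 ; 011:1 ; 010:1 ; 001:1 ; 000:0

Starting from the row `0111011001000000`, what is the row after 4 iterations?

1111111111100000
1111111111110000
1111111111111000
1111111111111100

1111111111111100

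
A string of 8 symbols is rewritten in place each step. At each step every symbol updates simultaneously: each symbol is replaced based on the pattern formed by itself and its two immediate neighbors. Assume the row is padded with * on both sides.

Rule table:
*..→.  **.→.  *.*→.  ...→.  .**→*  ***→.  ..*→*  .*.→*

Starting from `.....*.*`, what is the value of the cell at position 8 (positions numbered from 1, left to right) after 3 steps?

step 1: ....**.*
step 2: ...**..*
step 3: ..**..**
position 8 holds *

*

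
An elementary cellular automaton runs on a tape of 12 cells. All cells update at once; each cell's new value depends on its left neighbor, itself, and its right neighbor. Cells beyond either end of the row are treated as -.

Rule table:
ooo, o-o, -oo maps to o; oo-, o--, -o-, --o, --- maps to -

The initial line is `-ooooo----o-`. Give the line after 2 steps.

-ooo--------

-oooo-------
-ooo--------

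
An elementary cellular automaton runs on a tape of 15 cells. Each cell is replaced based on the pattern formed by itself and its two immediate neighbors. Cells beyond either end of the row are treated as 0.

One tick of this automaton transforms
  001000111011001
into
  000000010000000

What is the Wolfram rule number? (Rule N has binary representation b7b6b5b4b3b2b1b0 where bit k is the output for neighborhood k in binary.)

128

position 7: 111 → 1  (bit 7 = 1)
position 8: 110 → 0  (bit 6 = 0)
position 9: 101 → 0  (bit 5 = 0)
position 3: 100 → 0  (bit 4 = 0)
position 6: 011 → 0  (bit 3 = 0)
position 2: 010 → 0  (bit 2 = 0)
position 1: 001 → 0  (bit 1 = 0)
position 0: 000 → 0  (bit 0 = 0)
bits b7..b0 = 10000000 = 128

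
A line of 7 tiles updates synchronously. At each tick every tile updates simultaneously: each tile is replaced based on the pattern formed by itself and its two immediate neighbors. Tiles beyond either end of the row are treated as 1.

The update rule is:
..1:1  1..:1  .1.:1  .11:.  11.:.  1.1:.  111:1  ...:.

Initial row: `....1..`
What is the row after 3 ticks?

.....11

1..1111
.11.111
.....11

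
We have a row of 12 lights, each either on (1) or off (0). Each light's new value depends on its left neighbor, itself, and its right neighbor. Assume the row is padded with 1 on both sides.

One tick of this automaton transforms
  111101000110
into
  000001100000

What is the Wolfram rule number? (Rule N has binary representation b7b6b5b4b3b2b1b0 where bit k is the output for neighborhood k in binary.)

20

position 0: 111 → 0  (bit 7 = 0)
position 3: 110 → 0  (bit 6 = 0)
position 4: 101 → 0  (bit 5 = 0)
position 6: 100 → 1  (bit 4 = 1)
position 9: 011 → 0  (bit 3 = 0)
position 5: 010 → 1  (bit 2 = 1)
position 8: 001 → 0  (bit 1 = 0)
position 7: 000 → 0  (bit 0 = 0)
bits b7..b0 = 00010100 = 20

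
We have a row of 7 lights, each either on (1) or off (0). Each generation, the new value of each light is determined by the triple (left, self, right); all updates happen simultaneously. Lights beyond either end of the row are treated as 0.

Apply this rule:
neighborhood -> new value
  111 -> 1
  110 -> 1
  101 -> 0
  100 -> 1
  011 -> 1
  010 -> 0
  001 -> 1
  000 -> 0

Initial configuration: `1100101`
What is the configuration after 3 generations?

1111110

1111000
1111100
1111110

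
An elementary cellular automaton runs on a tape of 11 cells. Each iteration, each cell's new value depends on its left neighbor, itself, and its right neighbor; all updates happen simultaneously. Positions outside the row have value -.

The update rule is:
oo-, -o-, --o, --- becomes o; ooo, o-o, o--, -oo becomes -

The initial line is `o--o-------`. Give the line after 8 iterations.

o--o------o

o-oo-oooooo
o--o------o
o-oo-oooooo  (repeats iteration 1; period 2)
iteration 8: o--o------o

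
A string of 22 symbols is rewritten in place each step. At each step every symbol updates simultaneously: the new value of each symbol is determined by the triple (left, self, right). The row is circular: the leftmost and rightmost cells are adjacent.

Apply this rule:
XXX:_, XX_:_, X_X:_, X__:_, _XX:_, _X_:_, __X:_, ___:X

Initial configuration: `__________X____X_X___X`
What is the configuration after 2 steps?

_XXXXXXXX___XX_____X__
__________X____XXX___X

__________X____XXX___X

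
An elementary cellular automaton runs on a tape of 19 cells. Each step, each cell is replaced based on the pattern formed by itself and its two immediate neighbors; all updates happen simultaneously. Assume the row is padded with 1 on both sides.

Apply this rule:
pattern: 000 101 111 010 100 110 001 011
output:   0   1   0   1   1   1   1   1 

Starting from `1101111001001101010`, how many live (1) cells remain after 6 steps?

step 1: 0111001111111111111
step 2: 1101111000000000000
step 3: 0111001100000000001
step 4: 1101111110000000011
step 5: 0111000011000000110
step 6: 1101100111100001111
count of 1: 12

12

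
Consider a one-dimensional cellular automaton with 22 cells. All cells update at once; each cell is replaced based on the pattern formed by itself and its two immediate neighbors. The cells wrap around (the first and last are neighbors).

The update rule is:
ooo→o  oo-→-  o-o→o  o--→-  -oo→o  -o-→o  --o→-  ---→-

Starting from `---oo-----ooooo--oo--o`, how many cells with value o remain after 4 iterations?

iteration 1: ---o------oooo---o---o
iteration 2: ---o------ooo----o---o
iteration 3: ---o------oo-----o---o
iteration 4: ---o------o------o---o
count of o: 4

4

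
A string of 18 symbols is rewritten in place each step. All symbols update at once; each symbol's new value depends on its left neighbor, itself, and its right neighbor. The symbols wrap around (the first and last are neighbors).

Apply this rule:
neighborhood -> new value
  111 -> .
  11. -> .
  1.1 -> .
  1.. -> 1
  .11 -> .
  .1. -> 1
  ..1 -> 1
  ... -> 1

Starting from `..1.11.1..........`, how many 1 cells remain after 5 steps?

111....11111111111
...1111...........
111....11111111111  (repeats step 1; period 2)
step 5: 111....11111111111
count of 1: 14

14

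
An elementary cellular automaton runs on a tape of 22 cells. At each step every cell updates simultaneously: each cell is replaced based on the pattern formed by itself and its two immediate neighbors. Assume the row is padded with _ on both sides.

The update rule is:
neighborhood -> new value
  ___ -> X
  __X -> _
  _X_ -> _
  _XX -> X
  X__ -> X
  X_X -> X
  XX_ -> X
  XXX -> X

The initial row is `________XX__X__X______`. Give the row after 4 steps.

XXXXXXXXXXXXXX_XXXXXXX

step 1: XXXXXXX_XXX__X__XXXXXX
step 2: XXXXXXXXXXXX__X_XXXXXX
step 3: XXXXXXXXXXXXX__XXXXXXX
step 4: XXXXXXXXXXXXXX_XXXXXXX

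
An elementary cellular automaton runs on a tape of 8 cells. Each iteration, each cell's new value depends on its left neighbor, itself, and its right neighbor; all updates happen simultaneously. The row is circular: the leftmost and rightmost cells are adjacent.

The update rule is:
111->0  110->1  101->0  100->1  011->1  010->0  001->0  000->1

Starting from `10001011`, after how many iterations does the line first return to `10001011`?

11100010
10111000
00101110
10001011

4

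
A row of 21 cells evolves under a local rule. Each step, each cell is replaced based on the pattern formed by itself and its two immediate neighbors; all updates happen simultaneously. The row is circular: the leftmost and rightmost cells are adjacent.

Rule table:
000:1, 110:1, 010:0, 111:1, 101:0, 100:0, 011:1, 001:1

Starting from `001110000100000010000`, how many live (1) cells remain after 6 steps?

step 1: 111110111001111100111
step 2: 111110111011111101111
step 3: 111110111011111101111  (fixed point — unchanged through step 6)
count of 1: 18

18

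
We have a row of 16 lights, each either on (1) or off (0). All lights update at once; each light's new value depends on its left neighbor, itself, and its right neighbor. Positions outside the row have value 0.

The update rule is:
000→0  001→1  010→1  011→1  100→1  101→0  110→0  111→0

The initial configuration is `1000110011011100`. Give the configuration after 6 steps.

1101101110010010
1001001001111111
1111111111000000
1000000000100000
1100000001110000
1010000011001000

1010000011001000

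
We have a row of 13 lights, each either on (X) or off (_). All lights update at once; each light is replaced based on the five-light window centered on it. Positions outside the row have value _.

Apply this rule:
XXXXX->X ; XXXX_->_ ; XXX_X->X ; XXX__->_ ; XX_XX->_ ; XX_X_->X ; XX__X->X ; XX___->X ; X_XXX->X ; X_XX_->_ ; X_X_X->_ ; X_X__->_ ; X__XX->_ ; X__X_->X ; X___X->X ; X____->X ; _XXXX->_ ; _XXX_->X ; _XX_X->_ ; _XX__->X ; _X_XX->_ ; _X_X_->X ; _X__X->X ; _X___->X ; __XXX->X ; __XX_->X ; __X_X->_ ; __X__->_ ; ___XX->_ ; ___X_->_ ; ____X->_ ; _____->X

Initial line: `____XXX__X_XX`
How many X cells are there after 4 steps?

3

step 1: XX__XX_XX___X
step 2: XXX_X___XXX__
step 3: XXXX_XX_XX_XX
step 4: X__X________X
count of X: 3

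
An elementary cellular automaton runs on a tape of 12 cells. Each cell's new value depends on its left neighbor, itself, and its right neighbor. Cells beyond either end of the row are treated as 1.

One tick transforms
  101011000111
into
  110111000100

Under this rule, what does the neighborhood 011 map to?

1

At position 4 the neighborhood is 011; the next row has 1 there.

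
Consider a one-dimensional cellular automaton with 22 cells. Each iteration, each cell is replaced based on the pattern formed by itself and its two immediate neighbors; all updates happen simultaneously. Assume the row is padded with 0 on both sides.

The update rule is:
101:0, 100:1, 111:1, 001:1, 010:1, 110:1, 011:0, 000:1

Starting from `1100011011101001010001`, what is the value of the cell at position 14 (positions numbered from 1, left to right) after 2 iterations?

0111101001101111011111
1011101110100111001111
position 14 holds 1

1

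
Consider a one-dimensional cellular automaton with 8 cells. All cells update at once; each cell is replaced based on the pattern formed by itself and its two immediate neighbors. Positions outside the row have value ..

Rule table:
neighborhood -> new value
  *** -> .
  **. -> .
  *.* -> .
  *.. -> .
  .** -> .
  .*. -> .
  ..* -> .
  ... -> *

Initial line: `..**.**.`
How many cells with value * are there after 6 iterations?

*.......
..******
*.......  (repeats iteration 1; period 2)
iteration 6: ..******
count of *: 6

6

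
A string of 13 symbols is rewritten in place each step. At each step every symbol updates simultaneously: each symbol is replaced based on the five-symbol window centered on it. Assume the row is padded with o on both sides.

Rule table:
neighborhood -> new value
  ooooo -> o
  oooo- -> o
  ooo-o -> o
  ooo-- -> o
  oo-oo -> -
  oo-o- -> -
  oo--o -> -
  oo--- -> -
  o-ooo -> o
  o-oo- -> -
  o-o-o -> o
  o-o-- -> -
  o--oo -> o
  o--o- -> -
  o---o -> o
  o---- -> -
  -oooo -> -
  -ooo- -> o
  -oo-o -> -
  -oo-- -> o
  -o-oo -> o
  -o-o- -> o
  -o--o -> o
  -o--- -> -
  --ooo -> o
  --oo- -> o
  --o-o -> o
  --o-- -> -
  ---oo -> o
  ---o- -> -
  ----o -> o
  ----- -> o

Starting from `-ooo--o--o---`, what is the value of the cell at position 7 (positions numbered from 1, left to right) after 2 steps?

-

-ooo---o---oo
-ooo-o---ooo-
position 7 holds -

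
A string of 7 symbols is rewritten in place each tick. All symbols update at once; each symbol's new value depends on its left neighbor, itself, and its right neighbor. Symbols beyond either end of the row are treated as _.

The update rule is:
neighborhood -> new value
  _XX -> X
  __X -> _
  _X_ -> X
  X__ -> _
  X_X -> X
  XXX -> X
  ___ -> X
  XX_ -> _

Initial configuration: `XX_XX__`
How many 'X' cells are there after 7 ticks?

tick 1: X_XX__X
tick 2: XXX___X
tick 3: XX__X_X
tick 4: X___XXX
tick 5: X_X_XX_
tick 6: XXXXX__
tick 7: XXXX__X
count of X: 5

5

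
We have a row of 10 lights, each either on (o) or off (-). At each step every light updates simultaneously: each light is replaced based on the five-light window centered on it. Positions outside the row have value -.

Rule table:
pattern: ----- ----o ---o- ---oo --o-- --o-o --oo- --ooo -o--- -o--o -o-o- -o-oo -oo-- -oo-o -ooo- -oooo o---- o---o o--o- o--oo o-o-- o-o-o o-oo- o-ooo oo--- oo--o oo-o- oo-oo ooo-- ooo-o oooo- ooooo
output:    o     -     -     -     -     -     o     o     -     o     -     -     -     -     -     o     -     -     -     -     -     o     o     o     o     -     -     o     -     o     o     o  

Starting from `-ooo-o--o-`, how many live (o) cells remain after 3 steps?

2

-o-o--o---
----o----o
oo--------
count of o: 2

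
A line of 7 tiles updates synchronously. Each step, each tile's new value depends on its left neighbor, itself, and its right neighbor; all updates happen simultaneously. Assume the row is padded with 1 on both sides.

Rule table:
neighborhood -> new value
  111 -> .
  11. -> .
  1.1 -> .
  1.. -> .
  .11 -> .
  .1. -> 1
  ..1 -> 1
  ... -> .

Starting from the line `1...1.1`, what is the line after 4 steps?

....11.

...11..
..1...1
.11..1.
....11.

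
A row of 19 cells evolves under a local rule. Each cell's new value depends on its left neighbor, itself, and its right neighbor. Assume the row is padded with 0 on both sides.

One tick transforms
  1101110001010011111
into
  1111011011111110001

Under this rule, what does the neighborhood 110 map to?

At position 1 the neighborhood is 110; the next row has 1 there.

1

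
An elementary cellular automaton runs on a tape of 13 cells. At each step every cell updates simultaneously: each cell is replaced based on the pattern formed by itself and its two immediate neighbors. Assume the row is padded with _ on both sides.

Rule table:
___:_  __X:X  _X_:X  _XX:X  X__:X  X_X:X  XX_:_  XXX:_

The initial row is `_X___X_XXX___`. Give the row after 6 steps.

step 1: XXX_XXXX__X__
step 2: X__XX___XXXX_
step 3: XXXX_X_XX___X
step 4: X___XXXX_X_XX
step 5: XX_XX___XXXX_
step 6: X_XX_X_XX___X

X_XX_X_XX___X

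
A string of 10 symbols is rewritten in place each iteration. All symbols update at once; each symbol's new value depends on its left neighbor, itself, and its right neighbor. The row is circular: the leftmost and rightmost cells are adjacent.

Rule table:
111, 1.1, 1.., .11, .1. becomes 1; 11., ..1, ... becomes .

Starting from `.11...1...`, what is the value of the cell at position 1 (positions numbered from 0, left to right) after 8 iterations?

1

.1.1..11..
.1111.1.1.
.111.11111
111.11111.
11.11111.1
1.11111.11
.11111.111
11111.111.
position 1 holds 1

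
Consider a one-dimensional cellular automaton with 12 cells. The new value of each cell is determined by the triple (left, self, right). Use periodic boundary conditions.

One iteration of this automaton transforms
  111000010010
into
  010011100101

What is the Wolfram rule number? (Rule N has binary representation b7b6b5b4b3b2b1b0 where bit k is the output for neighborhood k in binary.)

163

position 1: 111 → 1  (bit 7 = 1)
position 2: 110 → 0  (bit 6 = 0)
position 11: 101 → 1  (bit 5 = 1)
position 3: 100 → 0  (bit 4 = 0)
position 0: 011 → 0  (bit 3 = 0)
position 7: 010 → 0  (bit 2 = 0)
position 6: 001 → 1  (bit 1 = 1)
position 4: 000 → 1  (bit 0 = 1)
bits b7..b0 = 10100011 = 163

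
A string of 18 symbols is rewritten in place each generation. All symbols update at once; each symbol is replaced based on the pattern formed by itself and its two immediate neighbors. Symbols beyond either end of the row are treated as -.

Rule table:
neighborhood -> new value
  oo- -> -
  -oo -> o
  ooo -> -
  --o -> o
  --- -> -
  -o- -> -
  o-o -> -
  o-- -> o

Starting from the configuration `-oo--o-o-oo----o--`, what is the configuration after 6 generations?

oo-oo----o-o--o-o-
o--o-o--o---oo---o
-oo---oo-o-oo-o-o-
oo-o-oo----o-----o
o----o-o--o-o---o-
-o--o---oo---o-o-o

-o--o---oo---o-o-o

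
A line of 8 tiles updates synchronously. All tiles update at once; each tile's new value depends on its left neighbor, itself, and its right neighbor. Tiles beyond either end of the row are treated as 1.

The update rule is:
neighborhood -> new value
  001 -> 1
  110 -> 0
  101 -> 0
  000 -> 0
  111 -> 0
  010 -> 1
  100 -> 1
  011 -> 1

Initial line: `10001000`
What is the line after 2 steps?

01010001

01011101
01010001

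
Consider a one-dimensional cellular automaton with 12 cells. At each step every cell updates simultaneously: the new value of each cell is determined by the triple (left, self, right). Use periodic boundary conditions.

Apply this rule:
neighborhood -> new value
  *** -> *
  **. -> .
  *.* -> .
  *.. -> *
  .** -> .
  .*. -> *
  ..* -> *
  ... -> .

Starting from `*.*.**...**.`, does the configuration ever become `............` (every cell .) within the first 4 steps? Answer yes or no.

yes

*.*...*.*...
*.**.**.**.*
............
all cells are . at step 3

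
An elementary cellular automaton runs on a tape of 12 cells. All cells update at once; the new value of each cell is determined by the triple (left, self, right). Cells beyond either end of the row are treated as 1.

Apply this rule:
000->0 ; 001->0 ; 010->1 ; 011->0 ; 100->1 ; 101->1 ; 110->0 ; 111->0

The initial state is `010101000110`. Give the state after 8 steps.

010001000000

111111100001
000000010000
100000011000
010000000100
111000000110
000100000001
100110000000
010001000000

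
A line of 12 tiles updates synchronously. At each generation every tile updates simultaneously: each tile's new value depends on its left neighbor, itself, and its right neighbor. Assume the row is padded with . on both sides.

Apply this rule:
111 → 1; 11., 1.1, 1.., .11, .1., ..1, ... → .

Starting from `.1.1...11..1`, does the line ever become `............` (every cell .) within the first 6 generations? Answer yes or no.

generation 1: ............
all cells are . at generation 1

yes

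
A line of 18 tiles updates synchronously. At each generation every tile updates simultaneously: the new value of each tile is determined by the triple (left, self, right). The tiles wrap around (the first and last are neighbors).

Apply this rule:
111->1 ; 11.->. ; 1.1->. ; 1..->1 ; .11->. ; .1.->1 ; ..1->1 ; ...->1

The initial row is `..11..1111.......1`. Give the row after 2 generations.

1.11.......1111111

11..11.11.11111111
1.11.......1111111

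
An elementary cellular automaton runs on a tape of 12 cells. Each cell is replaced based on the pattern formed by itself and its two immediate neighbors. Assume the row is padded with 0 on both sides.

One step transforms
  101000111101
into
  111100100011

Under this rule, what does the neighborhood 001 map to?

0

At position 5 the neighborhood is 001; the next row has 0 there.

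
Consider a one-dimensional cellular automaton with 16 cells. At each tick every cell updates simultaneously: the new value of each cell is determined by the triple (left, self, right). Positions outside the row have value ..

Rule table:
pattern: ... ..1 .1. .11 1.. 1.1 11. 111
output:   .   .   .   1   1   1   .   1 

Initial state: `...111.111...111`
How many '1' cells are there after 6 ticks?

tick 1: ...11.111.1..11.
tick 2: ...1.111.1.1.1.1
tick 3: ....111.1.1.1.1.
tick 4: ....11.1.1.1.1.1
tick 5: ....1.1.1.1.1.1.
tick 6: .....1.1.1.1.1.1
count of 1: 6

6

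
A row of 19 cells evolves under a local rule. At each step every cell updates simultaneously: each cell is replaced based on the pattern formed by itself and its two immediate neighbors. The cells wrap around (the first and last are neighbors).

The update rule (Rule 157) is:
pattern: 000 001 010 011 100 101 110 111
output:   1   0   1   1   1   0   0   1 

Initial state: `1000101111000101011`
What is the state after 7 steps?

step 1: 0110101110110101011
step 2: 0100101100100101010
step 3: 0110101010110101011
step 4: 0100101010100101010
step 5: 0110101010110101011  (repeats step 3; period 2)
step 7: 0110101010110101011

0110101010110101011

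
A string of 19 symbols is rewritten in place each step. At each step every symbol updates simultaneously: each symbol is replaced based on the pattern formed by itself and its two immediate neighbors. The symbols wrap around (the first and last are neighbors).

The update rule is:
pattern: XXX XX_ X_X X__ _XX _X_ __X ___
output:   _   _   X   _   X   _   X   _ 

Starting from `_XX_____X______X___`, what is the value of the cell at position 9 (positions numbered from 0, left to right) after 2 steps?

_

XX_____X______X____
X_____X______X____X
position 9 holds _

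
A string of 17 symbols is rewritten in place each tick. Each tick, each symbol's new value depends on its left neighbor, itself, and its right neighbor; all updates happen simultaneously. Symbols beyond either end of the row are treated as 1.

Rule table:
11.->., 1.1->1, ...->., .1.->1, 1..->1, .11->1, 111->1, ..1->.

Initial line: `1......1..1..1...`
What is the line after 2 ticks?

tick 1: .1.....11.11.11..
tick 2: 111....1.11.11.1.

111....1.11.11.1.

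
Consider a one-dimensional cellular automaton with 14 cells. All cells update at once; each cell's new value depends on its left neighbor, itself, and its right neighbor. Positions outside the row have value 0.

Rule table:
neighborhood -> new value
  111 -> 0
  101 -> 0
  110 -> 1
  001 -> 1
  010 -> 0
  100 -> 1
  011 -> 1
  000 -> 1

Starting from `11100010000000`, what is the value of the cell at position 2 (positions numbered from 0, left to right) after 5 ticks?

0

10111101111111
00100101000001
11011000111110
11011111100011
11010000111111
position 2 holds 0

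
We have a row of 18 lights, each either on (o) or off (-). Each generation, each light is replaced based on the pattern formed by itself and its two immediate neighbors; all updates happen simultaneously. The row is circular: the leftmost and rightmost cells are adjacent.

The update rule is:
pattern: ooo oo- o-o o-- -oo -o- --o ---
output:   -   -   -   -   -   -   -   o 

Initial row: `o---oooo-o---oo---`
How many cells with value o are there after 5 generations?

3

generation 1: --o--------o----o-
generation 2: o---oooooo---oo---
generation 3: --o--------o----o-  (repeats generation 1; period 2)
generation 5: --o--------o----o-
count of o: 3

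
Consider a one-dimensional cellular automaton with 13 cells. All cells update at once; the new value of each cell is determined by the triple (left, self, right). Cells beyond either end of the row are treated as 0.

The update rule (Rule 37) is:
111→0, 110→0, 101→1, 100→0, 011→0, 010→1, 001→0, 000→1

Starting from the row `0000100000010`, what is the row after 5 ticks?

1110101111010
0001110000110
1100000110000
0001110000111
1100000110000

1100000110000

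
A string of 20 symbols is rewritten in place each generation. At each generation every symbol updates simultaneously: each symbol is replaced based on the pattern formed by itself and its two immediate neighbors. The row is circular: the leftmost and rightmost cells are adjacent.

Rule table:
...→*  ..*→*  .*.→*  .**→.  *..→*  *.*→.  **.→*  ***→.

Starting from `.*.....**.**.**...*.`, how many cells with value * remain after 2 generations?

7

*******.*..*..******
......*.******......
count of *: 7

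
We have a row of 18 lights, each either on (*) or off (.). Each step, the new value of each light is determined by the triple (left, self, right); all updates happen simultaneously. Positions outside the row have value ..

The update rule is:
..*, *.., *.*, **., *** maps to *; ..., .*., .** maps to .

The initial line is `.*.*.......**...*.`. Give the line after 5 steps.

*.*.*.*.*.*.*.*.**

*.*.*.....*.**.*.*
.*.*.*...*.*.**.*.
*.*.*.*.*.*.*.**.*
.*.*.*.*.*.*.*.**.
*.*.*.*.*.*.*.*.**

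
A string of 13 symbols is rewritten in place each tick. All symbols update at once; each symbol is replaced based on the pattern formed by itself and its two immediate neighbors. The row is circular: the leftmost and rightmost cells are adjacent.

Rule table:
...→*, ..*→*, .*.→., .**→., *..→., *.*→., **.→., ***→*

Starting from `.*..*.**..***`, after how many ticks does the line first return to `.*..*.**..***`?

tick 1: ...*.....*.*.
tick 2: ***..****....
tick 3: .*..*.**..***

3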